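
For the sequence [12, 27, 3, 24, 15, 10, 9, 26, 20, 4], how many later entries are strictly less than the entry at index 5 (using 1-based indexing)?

The element at index 5 is 15.
Elements after it: 10, 9, 26, 20, 4
Those smaller than 15: 10, 9, 4

3 such elements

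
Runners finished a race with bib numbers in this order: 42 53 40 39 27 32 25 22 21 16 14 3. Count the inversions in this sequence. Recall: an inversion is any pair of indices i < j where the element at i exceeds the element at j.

For each element, count later entries that are smaller:
42 → 40, 39, 27, 32, 25, 22, 21, 16, 14, 3 → 10
53 → 40, 39, 27, 32, 25, 22, 21, 16, 14, 3 → 10
40 → 39, 27, 32, 25, 22, 21, 16, 14, 3 → 9
39 → 27, 32, 25, 22, 21, 16, 14, 3 → 8
27 → 25, 22, 21, 16, 14, 3 → 6
32 → 25, 22, 21, 16, 14, 3 → 6
25 → 22, 21, 16, 14, 3 → 5
22 → 21, 16, 14, 3 → 4
21 → 16, 14, 3 → 3
16 → 14, 3 → 2
14 → 3 → 1
3 → none → 0
Sum: 10 + 10 + 9 + 8 + 6 + 6 + 5 + 4 + 3 + 2 + 1 + 0 = 64

64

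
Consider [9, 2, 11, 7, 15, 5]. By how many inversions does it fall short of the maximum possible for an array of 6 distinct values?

8 inversions short

Maximum inversions for 6 distinct elements is C(6, 2) = 6·5/2 = 15.
Current inversions — for each element, count later smaller elements:
9: 3
2: 0
11: 2
7: 1
15: 1
5: 0
Current total: 3 + 0 + 2 + 1 + 1 + 0 = 7
Shortfall: 15 − 7 = 8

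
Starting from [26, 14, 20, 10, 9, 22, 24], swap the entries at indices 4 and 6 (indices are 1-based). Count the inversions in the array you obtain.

Positions 4 and 6 hold 10 and 22; after swapping, the array is [26, 14, 20, 22, 9, 10, 24].
Element-by-element contributions:
26 → 14, 20, 22, 9, 10, 24 → 6
14 → 9, 10 → 2
20 → 9, 10 → 2
22 → 9, 10 → 2
9 → none → 0
10 → none → 0
24 → none → 0
Sum: 6 + 2 + 2 + 2 + 0 + 0 + 0 = 12

12 inversions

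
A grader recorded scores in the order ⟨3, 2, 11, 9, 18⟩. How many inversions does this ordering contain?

2 out-of-order pairs

Listing every pair i<j with a[i]>a[j] (using 0-based positions):
(0,1): 3 > 2
(2,3): 11 > 9
That's 2 pairs.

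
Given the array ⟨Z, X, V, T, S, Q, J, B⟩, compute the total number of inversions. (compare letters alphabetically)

28 inversions

For each element, count later entries that are smaller:
Z → X, V, T, S, Q, J, B → 7
X → V, T, S, Q, J, B → 6
V → T, S, Q, J, B → 5
T → S, Q, J, B → 4
S → Q, J, B → 3
Q → J, B → 2
J → B → 1
B → none → 0
Sum: 7 + 6 + 5 + 4 + 3 + 2 + 1 + 0 = 28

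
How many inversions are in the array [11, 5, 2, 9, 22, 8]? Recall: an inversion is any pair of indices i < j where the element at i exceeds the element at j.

7

Out-of-order index pairs (0-indexed):
(0,1): 11 > 5
(0,2): 11 > 2
(0,3): 11 > 9
(0,5): 11 > 8
(1,2): 5 > 2
(3,5): 9 > 8
(4,5): 22 > 8
That's 7 pairs.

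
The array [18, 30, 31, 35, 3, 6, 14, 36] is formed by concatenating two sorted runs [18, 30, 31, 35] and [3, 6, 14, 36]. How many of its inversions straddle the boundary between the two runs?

Count, for every r in R, how many entries of L exceed r:
r = 3: 18, 30, 31, 35 → 4
r = 6: 18, 30, 31, 35 → 4
r = 14: 18, 30, 31, 35 → 4
r = 36: none → 0
Cross-inversions: 4 + 4 + 4 + 0 = 12

12 cross-inversions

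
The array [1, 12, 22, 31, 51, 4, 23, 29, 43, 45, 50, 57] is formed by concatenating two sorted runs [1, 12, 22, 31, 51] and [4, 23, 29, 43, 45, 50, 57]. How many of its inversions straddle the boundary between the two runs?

Take each right-half value and tally the left-half values above it:
r = 4: 12, 22, 31, 51 → 4
r = 23: 31, 51 → 2
r = 29: 31, 51 → 2
r = 43: 51 → 1
r = 45: 51 → 1
r = 50: 51 → 1
r = 57: none → 0
Cross-inversions: 4 + 2 + 2 + 1 + 1 + 1 + 0 = 11

11 cross-inversions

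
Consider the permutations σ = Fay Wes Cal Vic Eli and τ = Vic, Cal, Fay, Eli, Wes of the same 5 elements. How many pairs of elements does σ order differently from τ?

Assign each item its position (1..5) in the first ordering, then rewrite the second ordering as that position sequence:
positions: Fay→1, Wes→2, Cal→3, Vic→4, Eli→5
second ordering as positions: [4, 3, 1, 5, 2]
Discordant pairs = inversions in this position sequence.
4: 3, 1, 2 → 3
3: 1, 2 → 2
1: 0
5: 2 → 1
2: 0
Total: 3 + 2 + 0 + 1 + 0 = 6

6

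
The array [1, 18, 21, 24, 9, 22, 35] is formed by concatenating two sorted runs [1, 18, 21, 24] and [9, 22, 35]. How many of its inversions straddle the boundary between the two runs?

Take each right-half value and tally the left-half values above it:
r = 9: 18, 21, 24 → 3
r = 22: 24 → 1
r = 35: none → 0
Cross-inversions: 3 + 1 + 0 = 4

4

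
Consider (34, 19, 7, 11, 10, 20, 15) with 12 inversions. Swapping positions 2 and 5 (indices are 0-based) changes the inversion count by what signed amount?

Positions 2 and 5 hold 7 and 20; after swapping, the array is [34, 19, 20, 11, 10, 7, 15].
Element-by-element contributions:
34: 6
19: 4
20: 4
11: 2
10: 1
7: 0
15: 0
Sum: 6 + 4 + 4 + 2 + 1 + 0 + 0 = 17
Change: 17 − 12 = +5

+5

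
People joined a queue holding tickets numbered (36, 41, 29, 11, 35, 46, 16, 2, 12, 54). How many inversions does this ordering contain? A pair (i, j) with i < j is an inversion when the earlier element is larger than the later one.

25 inversions

Sweep left to right; for each value list the smaller values that follow it:
36 → 29, 11, 35, 16, 2, 12 → 6
41 → 29, 11, 35, 16, 2, 12 → 6
29 → 11, 16, 2, 12 → 4
11 → 2 → 1
35 → 16, 2, 12 → 3
46 → 16, 2, 12 → 3
16 → 2, 12 → 2
2 → none → 0
12 → none → 0
54 → none → 0
Sum: 6 + 6 + 4 + 1 + 3 + 3 + 2 + 0 + 0 + 0 = 25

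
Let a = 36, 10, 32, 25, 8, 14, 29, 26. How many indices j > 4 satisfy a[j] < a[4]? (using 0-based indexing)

0

The element at index 4 is 8.
Elements after it: 14, 29, 26
None of them are smaller than 8.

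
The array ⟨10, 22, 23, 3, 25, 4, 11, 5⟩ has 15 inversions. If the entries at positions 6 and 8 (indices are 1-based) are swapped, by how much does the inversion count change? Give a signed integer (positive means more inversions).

+1

Positions 6 and 8 hold 4 and 5; after swapping, the array is [10, 22, 23, 3, 25, 5, 11, 4].
Sweep left to right; for each value list the smaller values that follow it:
10: 3
22: 4
23: 4
3: 0
25: 3
5: 1
11: 1
4: 0
Sum: 3 + 4 + 4 + 0 + 3 + 1 + 1 + 0 = 16
Change: 16 − 15 = +1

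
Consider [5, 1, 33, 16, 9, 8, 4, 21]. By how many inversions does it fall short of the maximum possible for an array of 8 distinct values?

15

Maximum inversions for 8 distinct elements is C(8, 2) = 8·7/2 = 28.
Current inversions — for each element, count later smaller elements:
5: 2
1: 0
33: 5
16: 3
9: 2
8: 1
4: 0
21: 0
Current total: 2 + 0 + 5 + 3 + 2 + 1 + 0 + 0 = 13
Shortfall: 28 − 13 = 15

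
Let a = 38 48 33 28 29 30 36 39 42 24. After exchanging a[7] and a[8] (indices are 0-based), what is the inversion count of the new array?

Positions 7 and 8 hold 39 and 42; after swapping, the array is [38, 48, 33, 28, 29, 30, 36, 42, 39, 24].
Sweep left to right; for each value list the smaller values that follow it:
38: 6
48: 8
33: 4
28: 1
29: 1
30: 1
36: 1
42: 2
39: 1
24: 0
Sum: 6 + 8 + 4 + 1 + 1 + 1 + 1 + 2 + 1 + 0 = 25

There are 25 inversions.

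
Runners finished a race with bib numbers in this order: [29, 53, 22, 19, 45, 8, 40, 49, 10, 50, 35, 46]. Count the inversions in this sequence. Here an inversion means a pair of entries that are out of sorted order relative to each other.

There are 30 out-of-order pairs.

Count, for each position, how many later elements it exceeds:
29: 4
53: 10
22: 3
19: 2
45: 4
8: 0
40: 2
49: 3
10: 0
50: 2
35: 0
46: 0
Sum: 4 + 10 + 3 + 2 + 4 + 0 + 2 + 3 + 0 + 2 + 0 + 0 = 30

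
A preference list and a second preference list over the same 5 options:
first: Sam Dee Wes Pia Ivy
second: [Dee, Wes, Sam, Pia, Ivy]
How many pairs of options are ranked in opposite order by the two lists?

Assign each item its position (1..5) in the first ordering, then rewrite the second ordering as that position sequence:
positions: Sam→1, Dee→2, Wes→3, Pia→4, Ivy→5
second ordering as positions: [2, 3, 1, 4, 5]
Discordant pairs = inversions in this position sequence.
2: 1 → 1
3: 1 → 1
1: 0
4: 0
5: 0
Total: 1 + 1 + 0 + 0 + 0 = 2

2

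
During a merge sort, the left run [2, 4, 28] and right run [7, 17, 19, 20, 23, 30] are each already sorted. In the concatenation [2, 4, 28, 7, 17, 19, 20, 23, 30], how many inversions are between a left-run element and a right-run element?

Count, for every r in R, how many entries of L exceed r:
r = 7: 28 → 1
r = 17: 28 → 1
r = 19: 28 → 1
r = 20: 28 → 1
r = 23: 28 → 1
r = 30: none → 0
Cross-inversions: 1 + 1 + 1 + 1 + 1 + 0 = 5

5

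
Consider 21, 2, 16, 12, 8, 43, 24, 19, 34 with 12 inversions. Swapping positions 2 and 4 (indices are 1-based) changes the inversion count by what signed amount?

+1

Positions 2 and 4 hold 2 and 12; after swapping, the array is [21, 12, 16, 2, 8, 43, 24, 19, 34].
Count, for each position, how many later elements it exceeds:
21 → 12, 16, 2, 8, 19 → 5
12 → 2, 8 → 2
16 → 2, 8 → 2
2 → none → 0
8 → none → 0
43 → 24, 19, 34 → 3
24 → 19 → 1
19 → none → 0
34 → none → 0
Sum: 5 + 2 + 2 + 0 + 0 + 3 + 1 + 0 + 0 = 13
Change: 13 − 12 = +1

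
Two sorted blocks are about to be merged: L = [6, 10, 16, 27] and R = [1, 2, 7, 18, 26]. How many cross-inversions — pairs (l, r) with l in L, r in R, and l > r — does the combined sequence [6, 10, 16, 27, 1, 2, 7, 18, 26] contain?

For each element r of the right run, count left-run elements greater than r:
r = 1: 6, 10, 16, 27 → 4
r = 2: 6, 10, 16, 27 → 4
r = 7: 10, 16, 27 → 3
r = 18: 27 → 1
r = 26: 27 → 1
Cross-inversions: 4 + 4 + 3 + 1 + 1 = 13

Cross-inversions: 13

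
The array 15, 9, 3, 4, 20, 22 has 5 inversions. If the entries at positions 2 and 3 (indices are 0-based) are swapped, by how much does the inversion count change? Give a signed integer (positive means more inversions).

Positions 2 and 3 hold 3 and 4; after swapping, the array is [15, 9, 4, 3, 20, 22].
Count, for each position, how many later elements it exceeds:
15: 3
9: 2
4: 1
3: 0
20: 0
22: 0
Sum: 3 + 2 + 1 + 0 + 0 + 0 = 6
Change: 6 − 5 = +1

+1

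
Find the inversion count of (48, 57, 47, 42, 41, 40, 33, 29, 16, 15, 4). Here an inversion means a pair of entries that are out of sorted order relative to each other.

54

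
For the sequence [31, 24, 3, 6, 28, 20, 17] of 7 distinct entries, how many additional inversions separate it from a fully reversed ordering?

Maximum inversions for 7 distinct elements is C(7, 2) = 7·6/2 = 21.
Current inversions — for each element, count later smaller elements:
31: 6
24: 4
3: 0
6: 0
28: 2
20: 1
17: 0
Current total: 6 + 4 + 0 + 0 + 2 + 1 + 0 = 13
Shortfall: 21 − 13 = 8

8 inversions short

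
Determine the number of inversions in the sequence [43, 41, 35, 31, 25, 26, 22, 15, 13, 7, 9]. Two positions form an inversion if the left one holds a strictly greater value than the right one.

Inversions: 53

Count, for each position, how many later elements it exceeds:
43 → 41, 35, 31, 25, 26, 22, 15, 13, 7, 9 → 10
41 → 35, 31, 25, 26, 22, 15, 13, 7, 9 → 9
35 → 31, 25, 26, 22, 15, 13, 7, 9 → 8
31 → 25, 26, 22, 15, 13, 7, 9 → 7
25 → 22, 15, 13, 7, 9 → 5
26 → 22, 15, 13, 7, 9 → 5
22 → 15, 13, 7, 9 → 4
15 → 13, 7, 9 → 3
13 → 7, 9 → 2
7 → none → 0
9 → none → 0
Sum: 10 + 9 + 8 + 7 + 5 + 5 + 4 + 3 + 2 + 0 + 0 = 53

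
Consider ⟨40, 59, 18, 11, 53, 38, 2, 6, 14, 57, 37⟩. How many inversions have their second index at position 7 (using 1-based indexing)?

The element at index 7 is 2.
Elements before it: 40, 59, 18, 11, 53, 38
Those larger than 2: 40, 59, 18, 11, 53, 38

6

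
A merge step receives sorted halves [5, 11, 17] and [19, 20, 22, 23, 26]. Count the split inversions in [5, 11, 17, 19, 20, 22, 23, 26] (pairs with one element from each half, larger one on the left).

Cross-inversions: 0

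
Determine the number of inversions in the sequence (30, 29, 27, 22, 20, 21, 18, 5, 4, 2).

Sweep left to right; for each value list the smaller values that follow it:
30 → 29, 27, 22, 20, 21, 18, 5, 4, 2 → 9
29 → 27, 22, 20, 21, 18, 5, 4, 2 → 8
27 → 22, 20, 21, 18, 5, 4, 2 → 7
22 → 20, 21, 18, 5, 4, 2 → 6
20 → 18, 5, 4, 2 → 4
21 → 18, 5, 4, 2 → 4
18 → 5, 4, 2 → 3
5 → 4, 2 → 2
4 → 2 → 1
2 → none → 0
Sum: 9 + 8 + 7 + 6 + 4 + 4 + 3 + 2 + 1 + 0 = 44

44 inversions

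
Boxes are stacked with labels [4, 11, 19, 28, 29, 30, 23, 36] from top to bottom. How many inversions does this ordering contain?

3

Sweep left to right; for each value list the smaller values that follow it:
4 → none → 0
11 → none → 0
19 → none → 0
28 → 23 → 1
29 → 23 → 1
30 → 23 → 1
23 → none → 0
36 → none → 0
Sum: 0 + 0 + 0 + 1 + 1 + 1 + 0 + 0 = 3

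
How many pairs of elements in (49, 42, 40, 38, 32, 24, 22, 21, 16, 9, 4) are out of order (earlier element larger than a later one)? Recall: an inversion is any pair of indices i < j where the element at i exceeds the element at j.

55

Element-by-element contributions:
49: 10
42: 9
40: 8
38: 7
32: 6
24: 5
22: 4
21: 3
16: 2
9: 1
4: 0
Sum: 10 + 9 + 8 + 7 + 6 + 5 + 4 + 3 + 2 + 1 + 0 = 55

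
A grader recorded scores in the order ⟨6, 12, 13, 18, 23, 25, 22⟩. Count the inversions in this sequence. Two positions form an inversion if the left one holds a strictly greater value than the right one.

Listing every pair i<j with a[i]>a[j] (using 1-based positions):
(5,7): 23 > 22
(6,7): 25 > 22
That's 2 pairs.

Inversions: 2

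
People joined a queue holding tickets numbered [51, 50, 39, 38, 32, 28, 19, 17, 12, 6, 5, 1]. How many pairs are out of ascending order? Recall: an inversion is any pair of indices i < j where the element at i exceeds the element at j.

Sweep left to right; for each value list the smaller values that follow it:
51 → 50, 39, 38, 32, 28, 19, 17, 12, 6, 5, 1 → 11
50 → 39, 38, 32, 28, 19, 17, 12, 6, 5, 1 → 10
39 → 38, 32, 28, 19, 17, 12, 6, 5, 1 → 9
38 → 32, 28, 19, 17, 12, 6, 5, 1 → 8
32 → 28, 19, 17, 12, 6, 5, 1 → 7
28 → 19, 17, 12, 6, 5, 1 → 6
19 → 17, 12, 6, 5, 1 → 5
17 → 12, 6, 5, 1 → 4
12 → 6, 5, 1 → 3
6 → 5, 1 → 2
5 → 1 → 1
1 → none → 0
Sum: 11 + 10 + 9 + 8 + 7 + 6 + 5 + 4 + 3 + 2 + 1 + 0 = 66

Inversions: 66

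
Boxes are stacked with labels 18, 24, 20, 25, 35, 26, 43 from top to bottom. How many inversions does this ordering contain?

Inversion pairs (indices are 1-based):
(2,3): 24 > 20
(5,6): 35 > 26
That's 2 pairs.

2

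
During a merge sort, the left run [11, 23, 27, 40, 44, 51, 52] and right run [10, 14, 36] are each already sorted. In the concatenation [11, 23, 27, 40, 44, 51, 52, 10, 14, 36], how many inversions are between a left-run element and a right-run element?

There are 17 cross-inversions.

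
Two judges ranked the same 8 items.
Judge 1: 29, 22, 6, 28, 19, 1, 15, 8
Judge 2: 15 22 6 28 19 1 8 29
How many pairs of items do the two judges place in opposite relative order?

12

Assign each item its position (1..8) in the first ordering, then rewrite the second ordering as that position sequence:
positions: 29→1, 22→2, 6→3, 28→4, 19→5, 1→6, 15→7, 8→8
second ordering as positions: [7, 2, 3, 4, 5, 6, 8, 1]
Discordant pairs = inversions in this position sequence.
7: 2, 3, 4, 5, 6, 1 → 6
2: 1 → 1
3: 1 → 1
4: 1 → 1
5: 1 → 1
6: 1 → 1
8: 1 → 1
1: 0
Total: 6 + 1 + 1 + 1 + 1 + 1 + 1 + 0 = 12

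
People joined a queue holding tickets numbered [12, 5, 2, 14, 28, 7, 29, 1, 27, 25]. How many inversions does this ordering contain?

Element-by-element contributions:
12 → 5, 2, 7, 1 → 4
5 → 2, 1 → 2
2 → 1 → 1
14 → 7, 1 → 2
28 → 7, 1, 27, 25 → 4
7 → 1 → 1
29 → 1, 27, 25 → 3
1 → none → 0
27 → 25 → 1
25 → none → 0
Sum: 4 + 2 + 1 + 2 + 4 + 1 + 3 + 0 + 1 + 0 = 18

Inversions: 18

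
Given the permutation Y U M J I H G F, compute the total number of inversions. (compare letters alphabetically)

28 out-of-order pairs

Sweep left to right; for each value list the smaller values that follow it:
Y → U, M, J, I, H, G, F → 7
U → M, J, I, H, G, F → 6
M → J, I, H, G, F → 5
J → I, H, G, F → 4
I → H, G, F → 3
H → G, F → 2
G → F → 1
F → none → 0
Sum: 7 + 6 + 5 + 4 + 3 + 2 + 1 + 0 = 28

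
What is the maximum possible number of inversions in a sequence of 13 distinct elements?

78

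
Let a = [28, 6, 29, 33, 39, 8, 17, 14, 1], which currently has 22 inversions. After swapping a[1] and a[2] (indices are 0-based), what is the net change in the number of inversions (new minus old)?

+1

Positions 1 and 2 hold 6 and 29; after swapping, the array is [28, 29, 6, 33, 39, 8, 17, 14, 1].
Sweep left to right; for each value list the smaller values that follow it:
28 → 6, 8, 17, 14, 1 → 5
29 → 6, 8, 17, 14, 1 → 5
6 → 1 → 1
33 → 8, 17, 14, 1 → 4
39 → 8, 17, 14, 1 → 4
8 → 1 → 1
17 → 14, 1 → 2
14 → 1 → 1
1 → none → 0
Sum: 5 + 5 + 1 + 4 + 4 + 1 + 2 + 1 + 0 = 23
Change: 23 − 22 = +1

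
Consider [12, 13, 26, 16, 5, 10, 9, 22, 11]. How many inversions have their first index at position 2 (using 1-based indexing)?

The element at index 2 is 13.
Elements after it: 26, 16, 5, 10, 9, 22, 11
Those smaller than 13: 5, 10, 9, 11

4 such elements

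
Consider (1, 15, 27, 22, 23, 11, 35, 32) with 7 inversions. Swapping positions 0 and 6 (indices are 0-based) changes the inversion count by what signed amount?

Positions 0 and 6 hold 1 and 35; after swapping, the array is [35, 15, 27, 22, 23, 11, 1, 32].
Sweep left to right; for each value list the smaller values that follow it:
35: 7
15: 2
27: 4
22: 2
23: 2
11: 1
1: 0
32: 0
Sum: 7 + 2 + 4 + 2 + 2 + 1 + 0 + 0 = 18
Change: 18 − 7 = +11

+11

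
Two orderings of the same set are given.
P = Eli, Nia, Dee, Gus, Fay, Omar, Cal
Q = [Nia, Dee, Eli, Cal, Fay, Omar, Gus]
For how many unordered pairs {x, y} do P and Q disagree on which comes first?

Assign each item its position (1..7) in the first ordering, then rewrite the second ordering as that position sequence:
positions: Eli→1, Nia→2, Dee→3, Gus→4, Fay→5, Omar→6, Cal→7
second ordering as positions: [2, 3, 1, 7, 5, 6, 4]
Discordant pairs = inversions in this position sequence.
2: 1 → 1
3: 1 → 1
1: 0
7: 5, 6, 4 → 3
5: 4 → 1
6: 4 → 1
4: 0
Total: 1 + 1 + 0 + 3 + 1 + 1 + 0 = 7

7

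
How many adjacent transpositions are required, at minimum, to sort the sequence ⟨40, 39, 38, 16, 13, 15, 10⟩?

Each adjacent swap fixes exactly one inversion, so the minimum swap count equals the number of inversions.
Count inversions — for each element, later elements that are smaller:
40: 39, 38, 16, 13, 15, 10 → 6
39: 38, 16, 13, 15, 10 → 5
38: 16, 13, 15, 10 → 4
16: 13, 15, 10 → 3
13: 10 → 1
15: 10 → 1
10: none → 0
Total inversions: 6 + 5 + 4 + 3 + 1 + 1 + 0 = 20

20 adjacent swaps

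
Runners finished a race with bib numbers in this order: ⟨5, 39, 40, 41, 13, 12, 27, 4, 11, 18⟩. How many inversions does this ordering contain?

27 inversions

Count, for each position, how many later elements it exceeds:
5: 1
39: 6
40: 6
41: 6
13: 3
12: 2
27: 3
4: 0
11: 0
18: 0
Sum: 1 + 6 + 6 + 6 + 3 + 2 + 3 + 0 + 0 + 0 = 27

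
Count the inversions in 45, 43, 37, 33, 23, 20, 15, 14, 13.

For each element, count later entries that are smaller:
45: 8
43: 7
37: 6
33: 5
23: 4
20: 3
15: 2
14: 1
13: 0
Sum: 8 + 7 + 6 + 5 + 4 + 3 + 2 + 1 + 0 = 36

36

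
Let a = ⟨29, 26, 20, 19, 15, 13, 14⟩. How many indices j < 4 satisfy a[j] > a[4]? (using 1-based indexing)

3

The element at index 4 is 19.
Elements before it: 29, 26, 20
Those larger than 19: 29, 26, 20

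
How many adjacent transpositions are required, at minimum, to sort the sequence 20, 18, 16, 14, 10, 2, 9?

20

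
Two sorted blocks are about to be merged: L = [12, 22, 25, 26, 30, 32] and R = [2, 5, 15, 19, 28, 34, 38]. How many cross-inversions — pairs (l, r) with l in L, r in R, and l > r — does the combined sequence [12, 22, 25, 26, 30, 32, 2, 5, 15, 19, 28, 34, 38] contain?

For each element r of the right run, count left-run elements greater than r:
r = 2: 12, 22, 25, 26, 30, 32 → 6
r = 5: 12, 22, 25, 26, 30, 32 → 6
r = 15: 22, 25, 26, 30, 32 → 5
r = 19: 22, 25, 26, 30, 32 → 5
r = 28: 30, 32 → 2
r = 34: none → 0
r = 38: none → 0
Cross-inversions: 6 + 6 + 5 + 5 + 2 + 0 + 0 = 24

24 split inversions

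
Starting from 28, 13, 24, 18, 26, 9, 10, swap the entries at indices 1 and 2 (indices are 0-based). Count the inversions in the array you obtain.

16

Positions 1 and 2 hold 13 and 24; after swapping, the array is [28, 24, 13, 18, 26, 9, 10].
Element-by-element contributions:
28 → 24, 13, 18, 26, 9, 10 → 6
24 → 13, 18, 9, 10 → 4
13 → 9, 10 → 2
18 → 9, 10 → 2
26 → 9, 10 → 2
9 → none → 0
10 → none → 0
Sum: 6 + 4 + 2 + 2 + 2 + 0 + 0 = 16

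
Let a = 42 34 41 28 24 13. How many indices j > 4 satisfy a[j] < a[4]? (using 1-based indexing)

The element at index 4 is 28.
Elements after it: 24, 13
Those smaller than 28: 24, 13

2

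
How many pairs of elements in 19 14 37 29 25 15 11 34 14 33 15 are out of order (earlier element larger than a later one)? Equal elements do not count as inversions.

29

For each element, count later entries that are smaller:
19 → 14, 15, 11, 14, 15 → 5
14 → 11 → 1
37 → 29, 25, 15, 11, 34, 14, 33, 15 → 8
29 → 25, 15, 11, 14, 15 → 5
25 → 15, 11, 14, 15 → 4
15 → 11, 14 → 2
11 → none → 0
34 → 14, 33, 15 → 3
14 → none → 0
33 → 15 → 1
15 → none → 0
Sum: 5 + 1 + 8 + 5 + 4 + 2 + 0 + 3 + 0 + 1 + 0 = 29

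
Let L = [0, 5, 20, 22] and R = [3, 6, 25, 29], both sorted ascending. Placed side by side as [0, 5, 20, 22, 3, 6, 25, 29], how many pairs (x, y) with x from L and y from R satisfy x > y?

5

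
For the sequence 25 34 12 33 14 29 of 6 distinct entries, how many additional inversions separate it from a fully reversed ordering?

Maximum inversions for 6 distinct elements is C(6, 2) = 6·5/2 = 15.
Current inversions — for each element, count later smaller elements:
25: 2
34: 4
12: 0
33: 2
14: 0
29: 0
Current total: 2 + 4 + 0 + 2 + 0 + 0 = 8
Shortfall: 15 − 8 = 7

7 inversions short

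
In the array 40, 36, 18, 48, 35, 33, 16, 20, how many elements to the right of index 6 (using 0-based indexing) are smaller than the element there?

0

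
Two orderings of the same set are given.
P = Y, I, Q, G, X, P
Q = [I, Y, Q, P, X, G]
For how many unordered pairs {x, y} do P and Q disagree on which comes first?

4 disagreeing pairs

Assign each item its position (1..6) in the first ordering, then rewrite the second ordering as that position sequence:
positions: Y→1, I→2, Q→3, G→4, X→5, P→6
second ordering as positions: [2, 1, 3, 6, 5, 4]
Discordant pairs = inversions in this position sequence.
2: 1 → 1
1: 0
3: 0
6: 5, 4 → 2
5: 4 → 1
4: 0
Total: 1 + 0 + 0 + 2 + 1 + 0 = 4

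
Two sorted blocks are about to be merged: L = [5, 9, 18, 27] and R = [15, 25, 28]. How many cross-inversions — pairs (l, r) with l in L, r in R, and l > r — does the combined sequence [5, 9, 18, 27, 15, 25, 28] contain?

3

For each element r of the right run, count left-run elements greater than r:
r = 15: 18, 27 → 2
r = 25: 27 → 1
r = 28: none → 0
Cross-inversions: 2 + 1 + 0 = 3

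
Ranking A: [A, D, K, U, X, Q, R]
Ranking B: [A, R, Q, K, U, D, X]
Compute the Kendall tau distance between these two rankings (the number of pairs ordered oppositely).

11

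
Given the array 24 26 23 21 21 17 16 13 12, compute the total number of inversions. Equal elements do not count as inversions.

Count, for each position, how many later elements it exceeds:
24 → 23, 21, 21, 17, 16, 13, 12 → 7
26 → 23, 21, 21, 17, 16, 13, 12 → 7
23 → 21, 21, 17, 16, 13, 12 → 6
21 → 17, 16, 13, 12 → 4
21 → 17, 16, 13, 12 → 4
17 → 16, 13, 12 → 3
16 → 13, 12 → 2
13 → 12 → 1
12 → none → 0
Sum: 7 + 7 + 6 + 4 + 4 + 3 + 2 + 1 + 0 = 34

34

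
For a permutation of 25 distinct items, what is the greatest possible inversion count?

300

The maximum occurs when the array is in strictly decreasing order: every one of the C(25, 2) pairs is inverted.
C(25, 2) = 25·24/2 = 300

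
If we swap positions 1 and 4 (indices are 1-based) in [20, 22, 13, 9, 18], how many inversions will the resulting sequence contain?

4

Positions 1 and 4 hold 20 and 9; after swapping, the array is [9, 22, 13, 20, 18].
Count, for each position, how many later elements it exceeds:
9 → none → 0
22 → 13, 20, 18 → 3
13 → none → 0
20 → 18 → 1
18 → none → 0
Sum: 0 + 3 + 0 + 1 + 0 = 4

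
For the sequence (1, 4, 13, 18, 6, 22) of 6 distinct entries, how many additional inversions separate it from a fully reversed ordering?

Maximum inversions for 6 distinct elements is C(6, 2) = 6·5/2 = 15.
Current inversions — for each element, count later smaller elements:
1: 0
4: 0
13: 1
18: 1
6: 0
22: 0
Current total: 0 + 0 + 1 + 1 + 0 + 0 = 2
Shortfall: 15 − 2 = 13

13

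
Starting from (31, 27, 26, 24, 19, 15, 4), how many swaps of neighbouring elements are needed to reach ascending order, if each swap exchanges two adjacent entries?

21

The minimum number of adjacent swaps to sort an array equals its inversion count, since every such swap removes exactly one inversion.
Count inversions — for each element, later elements that are smaller:
31: 27, 26, 24, 19, 15, 4 → 6
27: 26, 24, 19, 15, 4 → 5
26: 24, 19, 15, 4 → 4
24: 19, 15, 4 → 3
19: 15, 4 → 2
15: 4 → 1
4: none → 0
Total inversions: 6 + 5 + 4 + 3 + 2 + 1 + 0 = 21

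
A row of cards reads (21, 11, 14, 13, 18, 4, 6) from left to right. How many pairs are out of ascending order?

15 inversions

For each element, count later entries that are smaller:
21 → 11, 14, 13, 18, 4, 6 → 6
11 → 4, 6 → 2
14 → 13, 4, 6 → 3
13 → 4, 6 → 2
18 → 4, 6 → 2
4 → none → 0
6 → none → 0
Sum: 6 + 2 + 3 + 2 + 2 + 0 + 0 = 15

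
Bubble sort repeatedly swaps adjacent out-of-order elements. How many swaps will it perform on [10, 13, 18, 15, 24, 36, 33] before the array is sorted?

Minimum adjacent swaps = number of inversions (each swap of adjacent out-of-order elements removes one inversion and no swap can remove more).
Count inversions — for each element, later elements that are smaller:
10: none → 0
13: none → 0
18: 15 → 1
15: none → 0
24: none → 0
36: 33 → 1
33: none → 0
Total inversions: 0 + 0 + 1 + 0 + 0 + 1 + 0 = 2

2 adjacent swaps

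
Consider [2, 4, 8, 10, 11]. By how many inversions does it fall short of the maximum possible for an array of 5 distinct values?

Maximum inversions for 5 distinct elements is C(5, 2) = 5·4/2 = 10.
Current inversions — for each element, count later smaller elements:
2: 0
4: 0
8: 0
10: 0
11: 0
Current total: 0 + 0 + 0 + 0 + 0 = 0
Shortfall: 10 − 0 = 10

10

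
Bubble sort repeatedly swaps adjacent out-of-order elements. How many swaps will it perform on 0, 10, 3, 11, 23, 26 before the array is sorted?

The minimum number of adjacent swaps to sort an array equals its inversion count, since every such swap removes exactly one inversion.
Count inversions — for each element, later elements that are smaller:
0: none → 0
10: 3 → 1
3: none → 0
11: none → 0
23: none → 0
26: none → 0
Total inversions: 0 + 1 + 0 + 0 + 0 + 0 = 1

1 adjacent swap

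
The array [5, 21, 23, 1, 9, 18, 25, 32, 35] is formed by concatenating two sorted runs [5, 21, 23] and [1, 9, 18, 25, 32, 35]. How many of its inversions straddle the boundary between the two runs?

7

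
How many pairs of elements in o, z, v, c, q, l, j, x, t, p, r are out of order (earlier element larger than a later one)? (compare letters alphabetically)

28

Sweep left to right; for each value list the smaller values that follow it:
o → c, l, j → 3
z → v, c, q, l, j, x, t, p, r → 9
v → c, q, l, j, t, p, r → 7
c → none → 0
q → l, j, p → 3
l → j → 1
j → none → 0
x → t, p, r → 3
t → p, r → 2
p → none → 0
r → none → 0
Sum: 3 + 9 + 7 + 0 + 3 + 1 + 0 + 3 + 2 + 0 + 0 = 28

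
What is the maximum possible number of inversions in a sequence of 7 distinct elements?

There are 21 inversions.

A reversed (strictly descending) arrangement makes every pair an inversion, giving C(7, 2) inversions.
C(7, 2) = 7·6/2 = 21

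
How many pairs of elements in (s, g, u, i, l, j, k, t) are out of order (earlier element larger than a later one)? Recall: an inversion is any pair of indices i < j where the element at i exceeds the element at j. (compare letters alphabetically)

12

For each element, count later entries that are smaller:
s → g, i, l, j, k → 5
g → none → 0
u → i, l, j, k, t → 5
i → none → 0
l → j, k → 2
j → none → 0
k → none → 0
t → none → 0
Sum: 5 + 0 + 5 + 0 + 2 + 0 + 0 + 0 = 12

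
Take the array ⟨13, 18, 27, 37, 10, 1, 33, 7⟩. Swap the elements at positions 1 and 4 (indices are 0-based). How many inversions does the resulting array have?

15

Positions 1 and 4 hold 18 and 10; after swapping, the array is [13, 10, 27, 37, 18, 1, 33, 7].
Element-by-element contributions:
13: 3
10: 2
27: 3
37: 4
18: 2
1: 0
33: 1
7: 0
Sum: 3 + 2 + 3 + 4 + 2 + 0 + 1 + 0 = 15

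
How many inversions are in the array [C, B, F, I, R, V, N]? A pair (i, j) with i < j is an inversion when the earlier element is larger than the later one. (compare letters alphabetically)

For each element, count later entries that are smaller:
C: 1
B: 0
F: 0
I: 0
R: 1
V: 1
N: 0
Sum: 1 + 0 + 0 + 0 + 1 + 1 + 0 = 3

3 inversions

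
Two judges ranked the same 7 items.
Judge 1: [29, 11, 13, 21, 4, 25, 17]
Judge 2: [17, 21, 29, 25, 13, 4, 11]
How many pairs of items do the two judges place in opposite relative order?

Assign each item its position (1..7) in the first ordering, then rewrite the second ordering as that position sequence:
positions: 29→1, 11→2, 13→3, 21→4, 4→5, 25→6, 17→7
second ordering as positions: [7, 4, 1, 6, 3, 5, 2]
Discordant pairs = inversions in this position sequence.
7: 4, 1, 6, 3, 5, 2 → 6
4: 1, 3, 2 → 3
1: 0
6: 3, 5, 2 → 3
3: 2 → 1
5: 2 → 1
2: 0
Total: 6 + 3 + 0 + 3 + 1 + 1 + 0 = 14

There are 14 discordant pairs.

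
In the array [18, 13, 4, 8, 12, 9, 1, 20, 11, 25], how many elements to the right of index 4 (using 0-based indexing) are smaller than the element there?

The element at index 4 is 12.
Elements after it: 9, 1, 20, 11, 25
Those smaller than 12: 9, 1, 11

3 such elements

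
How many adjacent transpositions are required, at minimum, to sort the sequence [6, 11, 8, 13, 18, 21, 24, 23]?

Minimum adjacent swaps = number of inversions (each swap of adjacent out-of-order elements removes one inversion and no swap can remove more).
Count inversions — for each element, later elements that are smaller:
6: none → 0
11: 8 → 1
8: none → 0
13: none → 0
18: none → 0
21: none → 0
24: 23 → 1
23: none → 0
Total inversions: 0 + 1 + 0 + 0 + 0 + 0 + 1 + 0 = 2

2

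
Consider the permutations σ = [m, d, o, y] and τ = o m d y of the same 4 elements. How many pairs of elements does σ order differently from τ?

There are 2 discordant pairs.

Assign each item its position (1..4) in the first ordering, then rewrite the second ordering as that position sequence:
positions: m→1, d→2, o→3, y→4
second ordering as positions: [3, 1, 2, 4]
Discordant pairs = inversions in this position sequence.
3: 1, 2 → 2
1: 0
2: 0
4: 0
Total: 2 + 0 + 0 + 0 = 2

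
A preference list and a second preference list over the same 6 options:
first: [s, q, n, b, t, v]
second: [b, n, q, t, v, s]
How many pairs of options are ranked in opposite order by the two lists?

Assign each item its position (1..6) in the first ordering, then rewrite the second ordering as that position sequence:
positions: s→1, q→2, n→3, b→4, t→5, v→6
second ordering as positions: [4, 3, 2, 5, 6, 1]
Discordant pairs = inversions in this position sequence.
4: 3, 2, 1 → 3
3: 2, 1 → 2
2: 1 → 1
5: 1 → 1
6: 1 → 1
1: 0
Total: 3 + 2 + 1 + 1 + 1 + 0 = 8

8 pairs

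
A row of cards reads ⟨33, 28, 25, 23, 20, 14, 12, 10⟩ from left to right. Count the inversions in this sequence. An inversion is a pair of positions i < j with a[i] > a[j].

There are 28 inversions.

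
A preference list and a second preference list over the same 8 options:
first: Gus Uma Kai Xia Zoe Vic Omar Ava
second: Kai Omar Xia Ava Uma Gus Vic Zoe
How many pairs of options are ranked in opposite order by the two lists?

Assign each item its position (1..8) in the first ordering, then rewrite the second ordering as that position sequence:
positions: Gus→1, Uma→2, Kai→3, Xia→4, Zoe→5, Vic→6, Omar→7, Ava→8
second ordering as positions: [3, 7, 4, 8, 2, 1, 6, 5]
Discordant pairs = inversions in this position sequence.
3: 2, 1 → 2
7: 4, 2, 1, 6, 5 → 5
4: 2, 1 → 2
8: 2, 1, 6, 5 → 4
2: 1 → 1
1: 0
6: 5 → 1
5: 0
Total: 2 + 5 + 2 + 4 + 1 + 0 + 1 + 0 = 15

There are 15 pairs.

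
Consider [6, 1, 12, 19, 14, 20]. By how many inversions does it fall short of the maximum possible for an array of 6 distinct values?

13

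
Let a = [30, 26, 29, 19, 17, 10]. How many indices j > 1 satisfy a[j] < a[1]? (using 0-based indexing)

The element at index 1 is 26.
Elements after it: 29, 19, 17, 10
Those smaller than 26: 19, 17, 10

3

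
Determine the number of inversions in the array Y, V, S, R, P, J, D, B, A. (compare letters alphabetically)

36

For each element, count later entries that are smaller:
Y → V, S, R, P, J, D, B, A → 8
V → S, R, P, J, D, B, A → 7
S → R, P, J, D, B, A → 6
R → P, J, D, B, A → 5
P → J, D, B, A → 4
J → D, B, A → 3
D → B, A → 2
B → A → 1
A → none → 0
Sum: 8 + 7 + 6 + 5 + 4 + 3 + 2 + 1 + 0 = 36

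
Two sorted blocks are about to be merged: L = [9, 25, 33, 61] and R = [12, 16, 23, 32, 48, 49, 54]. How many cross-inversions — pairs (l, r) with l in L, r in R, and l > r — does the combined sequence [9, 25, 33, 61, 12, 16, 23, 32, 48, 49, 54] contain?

14 split inversions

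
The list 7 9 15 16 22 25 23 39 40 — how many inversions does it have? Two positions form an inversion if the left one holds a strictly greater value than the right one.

For each element, count later entries that are smaller:
7 → none → 0
9 → none → 0
15 → none → 0
16 → none → 0
22 → none → 0
25 → 23 → 1
23 → none → 0
39 → none → 0
40 → none → 0
Sum: 0 + 0 + 0 + 0 + 0 + 1 + 0 + 0 + 0 = 1

There is 1 inversion.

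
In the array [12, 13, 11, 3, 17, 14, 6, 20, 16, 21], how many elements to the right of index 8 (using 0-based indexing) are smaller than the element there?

0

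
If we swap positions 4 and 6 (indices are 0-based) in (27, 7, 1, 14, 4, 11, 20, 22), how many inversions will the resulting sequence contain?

14

Positions 4 and 6 hold 4 and 20; after swapping, the array is [27, 7, 1, 14, 20, 11, 4, 22].
Element-by-element contributions:
27: 7
7: 2
1: 0
14: 2
20: 2
11: 1
4: 0
22: 0
Sum: 7 + 2 + 0 + 2 + 2 + 1 + 0 + 0 = 14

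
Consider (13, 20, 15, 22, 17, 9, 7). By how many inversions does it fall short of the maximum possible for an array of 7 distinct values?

7

Maximum inversions for 7 distinct elements is C(7, 2) = 7·6/2 = 21.
Current inversions — for each element, count later smaller elements:
13: 2
20: 4
15: 2
22: 3
17: 2
9: 1
7: 0
Current total: 2 + 4 + 2 + 3 + 2 + 1 + 0 = 14
Shortfall: 21 − 14 = 7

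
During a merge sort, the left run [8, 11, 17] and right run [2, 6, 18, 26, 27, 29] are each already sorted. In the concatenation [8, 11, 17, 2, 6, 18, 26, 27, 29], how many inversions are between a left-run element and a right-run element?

Take each right-half value and tally the left-half values above it:
r = 2: 8, 11, 17 → 3
r = 6: 8, 11, 17 → 3
r = 18: none → 0
r = 26: none → 0
r = 27: none → 0
r = 29: none → 0
Cross-inversions: 3 + 3 + 0 + 0 + 0 + 0 = 6

6 split inversions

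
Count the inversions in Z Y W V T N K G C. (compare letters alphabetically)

36 inversions

Count, for each position, how many later elements it exceeds:
Z → Y, W, V, T, N, K, G, C → 8
Y → W, V, T, N, K, G, C → 7
W → V, T, N, K, G, C → 6
V → T, N, K, G, C → 5
T → N, K, G, C → 4
N → K, G, C → 3
K → G, C → 2
G → C → 1
C → none → 0
Sum: 8 + 7 + 6 + 5 + 4 + 3 + 2 + 1 + 0 = 36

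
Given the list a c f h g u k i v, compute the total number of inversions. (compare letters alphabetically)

4 inversions

Sweep left to right; for each value list the smaller values that follow it:
a: 0
c: 0
f: 0
h: 1
g: 0
u: 2
k: 1
i: 0
v: 0
Sum: 0 + 0 + 0 + 1 + 0 + 2 + 1 + 0 + 0 = 4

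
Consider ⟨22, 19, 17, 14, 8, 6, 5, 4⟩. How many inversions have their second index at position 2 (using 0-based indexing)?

2

The element at index 2 is 17.
Elements before it: 22, 19
Those larger than 17: 22, 19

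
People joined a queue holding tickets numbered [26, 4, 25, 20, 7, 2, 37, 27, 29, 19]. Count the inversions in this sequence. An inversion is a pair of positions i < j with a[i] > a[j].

Count, for each position, how many later elements it exceeds:
26 → 4, 25, 20, 7, 2, 19 → 6
4 → 2 → 1
25 → 20, 7, 2, 19 → 4
20 → 7, 2, 19 → 3
7 → 2 → 1
2 → none → 0
37 → 27, 29, 19 → 3
27 → 19 → 1
29 → 19 → 1
19 → none → 0
Sum: 6 + 1 + 4 + 3 + 1 + 0 + 3 + 1 + 1 + 0 = 20

20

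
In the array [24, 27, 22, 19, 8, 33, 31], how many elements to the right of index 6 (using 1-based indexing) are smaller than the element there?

1

The element at index 6 is 33.
Elements after it: 31
Those smaller than 33: 31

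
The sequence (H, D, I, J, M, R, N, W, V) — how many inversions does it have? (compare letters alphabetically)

Inversions: 3

Count, for each position, how many later elements it exceeds:
H → D → 1
D → none → 0
I → none → 0
J → none → 0
M → none → 0
R → N → 1
N → none → 0
W → V → 1
V → none → 0
Sum: 1 + 0 + 0 + 0 + 0 + 1 + 0 + 1 + 0 = 3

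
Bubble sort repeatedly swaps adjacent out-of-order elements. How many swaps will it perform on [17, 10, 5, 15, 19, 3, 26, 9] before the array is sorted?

14

Each adjacent swap fixes exactly one inversion, so the minimum swap count equals the number of inversions.
Count inversions — for each element, later elements that are smaller:
17: 10, 5, 15, 3, 9 → 5
10: 5, 3, 9 → 3
5: 3 → 1
15: 3, 9 → 2
19: 3, 9 → 2
3: none → 0
26: 9 → 1
9: none → 0
Total inversions: 5 + 3 + 1 + 2 + 2 + 0 + 1 + 0 = 14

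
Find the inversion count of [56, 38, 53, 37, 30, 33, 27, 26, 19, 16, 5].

53

Element-by-element contributions:
56: 10
38: 8
53: 8
37: 7
30: 5
33: 5
27: 4
26: 3
19: 2
16: 1
5: 0
Sum: 10 + 8 + 8 + 7 + 5 + 5 + 4 + 3 + 2 + 1 + 0 = 53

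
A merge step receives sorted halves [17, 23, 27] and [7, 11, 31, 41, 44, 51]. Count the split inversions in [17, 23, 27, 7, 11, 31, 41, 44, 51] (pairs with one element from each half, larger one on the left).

6 split inversions

Count, for every r in R, how many entries of L exceed r:
r = 7: 17, 23, 27 → 3
r = 11: 17, 23, 27 → 3
r = 31: none → 0
r = 41: none → 0
r = 44: none → 0
r = 51: none → 0
Cross-inversions: 3 + 3 + 0 + 0 + 0 + 0 = 6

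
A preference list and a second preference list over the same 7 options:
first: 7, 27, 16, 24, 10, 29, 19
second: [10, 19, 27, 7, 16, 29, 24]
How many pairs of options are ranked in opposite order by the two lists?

Assign each item its position (1..7) in the first ordering, then rewrite the second ordering as that position sequence:
positions: 7→1, 27→2, 16→3, 24→4, 10→5, 29→6, 19→7
second ordering as positions: [5, 7, 2, 1, 3, 6, 4]
Discordant pairs = inversions in this position sequence.
5: 2, 1, 3, 4 → 4
7: 2, 1, 3, 6, 4 → 5
2: 1 → 1
1: 0
3: 0
6: 4 → 1
4: 0
Total: 4 + 5 + 1 + 0 + 0 + 1 + 0 = 11

Pairs: 11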